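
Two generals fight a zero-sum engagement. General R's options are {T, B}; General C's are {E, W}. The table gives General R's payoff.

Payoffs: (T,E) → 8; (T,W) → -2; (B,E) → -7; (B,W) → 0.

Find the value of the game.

Row minima: T → -2, B → -7; maximin = -2.
Column maxima: E → 8, W → 0; minimax = 0.
-2 ≠ 0, so there is no saddle point; optimal play is mixed.
Let General R play T with probability p. Expected payoff against E: 8p + (-7)(1−p) = 15p − 7; against W: (-2)p + 0(1−p) = −2p.
Setting these equal: 15p − 7 = −2p ⇒ 17p = 7 ⇒ p = 7/17, and the value is (15)·(7/17) − 7 = -14/17.
For General C: with q = P(E), equating T's and B's payoffs gives 10q − 2 = −7q ⇒ q = 2/17.

-14/17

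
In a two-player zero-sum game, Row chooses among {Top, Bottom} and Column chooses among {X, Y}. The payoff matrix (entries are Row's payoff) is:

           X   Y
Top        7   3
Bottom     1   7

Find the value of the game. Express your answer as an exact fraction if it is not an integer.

Row minima: Top → 3, Bottom → 1; maximin = 3.
Column maxima: X → 7, Y → 7; minimax = 7.
3 ≠ 7, so there is no saddle point; optimal play is mixed.
Let Row play Top with probability p. Expected payoff against X: 7p + 1(1−p) = 6p + 1; against Y: 3p + 7(1−p) = −4p + 7.
Setting these equal: 6p + 1 = −4p + 7 ⇒ 10p = 6 ⇒ p = 3/5, and the value is (6)·(3/5) + 1 = 23/5.
For Column: with q = P(X), equating Top's and Bottom's payoffs gives 4q + 3 = −6q + 7 ⇒ q = 2/5.

23/5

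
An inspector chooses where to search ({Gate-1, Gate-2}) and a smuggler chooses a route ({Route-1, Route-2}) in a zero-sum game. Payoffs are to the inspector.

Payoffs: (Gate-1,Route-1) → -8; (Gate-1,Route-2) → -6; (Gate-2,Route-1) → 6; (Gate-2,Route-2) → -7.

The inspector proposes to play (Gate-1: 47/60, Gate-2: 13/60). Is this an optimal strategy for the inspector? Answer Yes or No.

Against Route-1 this mix gives (47/60)·(-8) + (13/60)·6 = -149/30.
Against Route-2 this mix gives (47/60)·(-6) + (13/60)·(-7) = -373/60.
The smuggler will play Route-2, holding the inspector to -373/60. Shifting weight toward the row that does better against Route-2 would raise this floor (the equalizing mix achieves -92/15 against both Route-2 and Route-1), so the proposed strategy is not optimal.

No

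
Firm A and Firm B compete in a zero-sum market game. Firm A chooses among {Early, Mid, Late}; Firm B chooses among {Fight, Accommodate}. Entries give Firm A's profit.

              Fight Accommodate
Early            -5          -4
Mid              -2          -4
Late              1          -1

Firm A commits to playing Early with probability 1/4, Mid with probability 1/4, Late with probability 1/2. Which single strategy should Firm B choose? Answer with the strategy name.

If Firm B plays Fight, Firm A's expected payoff is (1/4)·(-5) + (1/4)·(-2) + (1/2)·1 = -5/4.
If Firm B plays Accommodate, Firm A's expected payoff is (1/4)·(-4) + (1/4)·(-4) + (1/2)·(-1) = -5/2.
Firm B minimizes Firm A's payoff; the smallest is -5/2, so the best response is Accommodate.

Accommodate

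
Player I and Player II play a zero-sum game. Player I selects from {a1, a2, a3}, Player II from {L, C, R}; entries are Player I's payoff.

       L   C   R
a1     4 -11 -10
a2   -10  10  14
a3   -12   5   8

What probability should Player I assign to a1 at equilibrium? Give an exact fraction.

Row minima: a1 → -11, a2 → -10, a3 → -12; maximin = -10.
Column maxima: L → 4, C → 10, R → 14; minimax = 4.
-10 ≠ 4, so there is no saddle point; optimal play is mixed.
a3 is strictly dominated by a2, so Player I never plays it.
R is strictly dominated by C (it gives Player I strictly more in every row), so Player II never plays it.
On the remaining 2×2 (a1, a2 vs L, C):
Let Player I play a1 with probability p. Expected payoff against L: 4p + (-10)(1−p) = 14p − 10; against C: (-11)p + 10(1−p) = −21p + 10.
Setting these equal: 14p − 10 = −21p + 10 ⇒ 35p = 20 ⇒ p = 4/7, and the value is (14)·(4/7) − 10 = -2.
For Player II: with q = P(L), equating a1's and a2's payoffs gives 15q − 11 = −20q + 10 ⇒ q = 3/5.

4/7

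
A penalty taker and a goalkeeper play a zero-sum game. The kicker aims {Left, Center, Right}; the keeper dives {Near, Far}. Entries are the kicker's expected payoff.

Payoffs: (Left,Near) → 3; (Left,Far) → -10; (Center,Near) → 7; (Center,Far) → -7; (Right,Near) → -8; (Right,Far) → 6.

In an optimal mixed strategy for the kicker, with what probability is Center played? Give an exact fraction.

Row minima: Left → -10, Center → -7, Right → -8; maximin = -7.
Column maxima: Near → 7, Far → 6; minimax = 6.
-7 ≠ 6, so there is no saddle point; optimal play is mixed.
Left is strictly dominated by Center, so the kicker never plays it.
On the remaining 2×2 (Center, Right vs Near, Far):
Let the kicker play Center with probability p. Expected payoff against Near: 7p + (-8)(1−p) = 15p − 8; against Far: (-7)p + 6(1−p) = −13p + 6.
Setting these equal: 15p − 8 = −13p + 6 ⇒ 28p = 14 ⇒ p = 1/2, and the value is (15)·(1/2) − 8 = -1/2.
For the keeper: with q = P(Near), equating Center's and Right's payoffs gives 14q − 7 = −14q + 6 ⇒ q = 13/28.

1/2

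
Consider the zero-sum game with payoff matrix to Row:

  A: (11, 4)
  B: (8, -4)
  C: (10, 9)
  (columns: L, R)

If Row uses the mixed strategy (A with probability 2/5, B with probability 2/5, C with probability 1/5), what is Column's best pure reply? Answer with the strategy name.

If Column plays L, Row's expected payoff is (2/5)·11 + (2/5)·8 + (1/5)·10 = 48/5.
If Column plays R, Row's expected payoff is (2/5)·4 + (2/5)·(-4) + (1/5)·9 = 9/5.
Column minimizes Row's payoff; the smallest is 9/5, so the best response is R.

R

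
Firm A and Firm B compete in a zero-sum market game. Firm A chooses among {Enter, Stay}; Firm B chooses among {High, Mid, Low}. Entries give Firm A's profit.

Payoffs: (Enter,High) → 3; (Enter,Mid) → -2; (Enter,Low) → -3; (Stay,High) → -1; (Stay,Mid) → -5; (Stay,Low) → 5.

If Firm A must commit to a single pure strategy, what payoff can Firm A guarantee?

-3

Row minima: Enter → -3, Stay → -5.
The best of these is -3.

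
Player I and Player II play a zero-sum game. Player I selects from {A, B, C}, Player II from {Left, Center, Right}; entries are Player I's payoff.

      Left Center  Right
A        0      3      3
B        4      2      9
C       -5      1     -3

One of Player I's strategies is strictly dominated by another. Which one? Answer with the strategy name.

C

A gives a strictly higher payoff than C against every column: 0 > -5, 3 > 1, 3 > -3.
So C is strictly dominated and Player I never plays it.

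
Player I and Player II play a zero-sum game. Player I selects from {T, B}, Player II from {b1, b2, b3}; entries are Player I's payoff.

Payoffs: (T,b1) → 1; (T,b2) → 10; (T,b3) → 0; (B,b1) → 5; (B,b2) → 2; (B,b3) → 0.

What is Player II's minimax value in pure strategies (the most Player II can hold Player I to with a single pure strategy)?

0

Column maxima: b1 → 5, b2 → 10, b3 → 0.
The smallest of these is 0.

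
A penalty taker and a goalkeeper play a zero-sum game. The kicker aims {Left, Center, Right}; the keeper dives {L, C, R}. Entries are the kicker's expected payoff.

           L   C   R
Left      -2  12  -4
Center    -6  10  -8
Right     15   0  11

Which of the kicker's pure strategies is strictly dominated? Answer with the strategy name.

Left gives a strictly higher payoff than Center against every column: -2 > -6, 12 > 10, -4 > -8.
So Center is strictly dominated and the kicker never plays it.

Center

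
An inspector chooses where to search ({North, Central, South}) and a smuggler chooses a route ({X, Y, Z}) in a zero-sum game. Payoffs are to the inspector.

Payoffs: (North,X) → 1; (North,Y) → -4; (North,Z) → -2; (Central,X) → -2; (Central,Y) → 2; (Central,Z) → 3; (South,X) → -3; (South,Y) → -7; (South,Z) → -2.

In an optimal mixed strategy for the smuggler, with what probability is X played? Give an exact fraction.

2/3

Row minima: North → -4, Central → -2, South → -7; maximin = -2.
Column maxima: X → 1, Y → 2, Z → 3; minimax = 1.
-2 ≠ 1, so there is no saddle point; optimal play is mixed.
South is strictly dominated by Central, so the inspector never plays it.
Z is strictly dominated by Y (it gives the inspector strictly more in every row), so the smuggler never plays it.
On the remaining 2×2 (North, Central vs X, Y):
Let the inspector play North with probability p. Expected payoff against X: 1p + (-2)(1−p) = 3p − 2; against Y: (-4)p + 2(1−p) = −6p + 2.
Setting these equal: 3p − 2 = −6p + 2 ⇒ 9p = 4 ⇒ p = 4/9, and the value is (3)·(4/9) − 2 = -2/3.
For the smuggler: with q = P(X), equating North's and Central's payoffs gives 5q − 4 = −4q + 2 ⇒ q = 2/3.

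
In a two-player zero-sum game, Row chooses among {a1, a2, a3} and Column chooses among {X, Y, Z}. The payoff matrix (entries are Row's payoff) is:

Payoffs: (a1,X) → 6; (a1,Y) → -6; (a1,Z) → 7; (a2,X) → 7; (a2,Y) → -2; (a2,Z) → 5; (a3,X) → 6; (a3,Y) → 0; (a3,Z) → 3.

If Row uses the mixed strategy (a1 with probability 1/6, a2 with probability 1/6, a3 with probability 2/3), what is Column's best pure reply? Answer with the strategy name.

Y

If Column plays X, Row's expected payoff is (1/6)·6 + (1/6)·7 + (2/3)·6 = 37/6.
If Column plays Y, Row's expected payoff is (1/6)·(-6) + (1/6)·(-2) + (2/3)·0 = -4/3.
If Column plays Z, Row's expected payoff is (1/6)·7 + (1/6)·5 + (2/3)·3 = 4.
Column minimizes Row's payoff; the smallest is -4/3, so the best response is Y.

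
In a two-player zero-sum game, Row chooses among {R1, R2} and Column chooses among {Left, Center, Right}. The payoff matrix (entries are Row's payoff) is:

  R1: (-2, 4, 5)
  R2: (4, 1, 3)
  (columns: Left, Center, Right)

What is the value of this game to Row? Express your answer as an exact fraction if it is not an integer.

2

Row minima: R1 → -2, R2 → 1; maximin = 1.
Column maxima: Left → 4, Center → 4, Right → 5; minimax = 4.
1 ≠ 4, so there is no saddle point; optimal play is mixed.
Right is strictly dominated by Center (it gives Row strictly more in every row), so Column never plays it.
On the remaining 2×2 (R1, R2 vs Left, Center):
Let Row play R1 with probability p. Expected payoff against Left: (-2)p + 4(1−p) = −6p + 4; against Center: 4p + 1(1−p) = 3p + 1.
Setting these equal: −6p + 4 = 3p + 1 ⇒ −9p = -3 ⇒ p = 1/3, and the value is (-6)·(1/3) + 4 = 2.
For Column: with q = P(Left), equating R1's and R2's payoffs gives −6q + 4 = 3q + 1 ⇒ q = 1/3.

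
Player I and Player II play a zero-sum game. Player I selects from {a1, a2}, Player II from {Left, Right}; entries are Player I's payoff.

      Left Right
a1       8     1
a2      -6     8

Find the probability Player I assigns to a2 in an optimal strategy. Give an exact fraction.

Row minima: a1 → 1, a2 → -6; maximin = 1.
Column maxima: Left → 8, Right → 8; minimax = 8.
1 ≠ 8, so there is no saddle point; optimal play is mixed.
Let Player I play a1 with probability p. Expected payoff against Left: 8p + (-6)(1−p) = 14p − 6; against Right: 1p + 8(1−p) = −7p + 8.
Setting these equal: 14p − 6 = −7p + 8 ⇒ 21p = 14 ⇒ p = 2/3, and the value is (14)·(2/3) − 6 = 10/3.
For Player II: with q = P(Left), equating a1's and a2's payoffs gives 7q + 1 = −14q + 8 ⇒ q = 1/3.

1/3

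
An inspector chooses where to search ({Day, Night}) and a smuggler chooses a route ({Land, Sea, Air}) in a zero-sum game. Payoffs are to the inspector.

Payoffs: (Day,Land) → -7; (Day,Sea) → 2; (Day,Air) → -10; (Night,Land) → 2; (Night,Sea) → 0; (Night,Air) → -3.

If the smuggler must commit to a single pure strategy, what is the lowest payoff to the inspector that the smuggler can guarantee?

-3

Column maxima: Land → 2, Sea → 2, Air → -3.
The smallest of these is -3.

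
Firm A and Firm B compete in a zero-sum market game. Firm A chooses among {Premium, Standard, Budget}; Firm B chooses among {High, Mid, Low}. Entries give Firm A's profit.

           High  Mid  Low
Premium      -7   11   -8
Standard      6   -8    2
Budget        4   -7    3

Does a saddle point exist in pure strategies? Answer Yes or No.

Row minima: Premium → -8, Standard → -8, Budget → -7; maximin = -7.
Column maxima: High → 6, Mid → 11, Low → 3; minimax = 3.
-7 ≠ 3, so no pure-strategy equilibrium exists.

No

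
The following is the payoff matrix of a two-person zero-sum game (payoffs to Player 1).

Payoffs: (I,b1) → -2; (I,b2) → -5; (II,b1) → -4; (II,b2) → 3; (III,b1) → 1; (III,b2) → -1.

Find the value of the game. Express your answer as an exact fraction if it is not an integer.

-1/9

Row minima: I → -5, II → -4, III → -1; maximin = -1.
Column maxima: b1 → 1, b2 → 3; minimax = 1.
-1 ≠ 1, so there is no saddle point; optimal play is mixed.
I is strictly dominated by III, so Player 1 never plays it.
On the remaining 2×2 (II, III vs b1, b2):
Let Player 1 play II with probability p. Expected payoff against b1: (-4)p + 1(1−p) = −5p + 1; against b2: 3p + (-1)(1−p) = 4p − 1.
Setting these equal: −5p + 1 = 4p − 1 ⇒ −9p = -2 ⇒ p = 2/9, and the value is (-5)·(2/9) + 1 = -1/9.
For Player 2: with q = P(b1), equating II's and III's payoffs gives −7q + 3 = 2q − 1 ⇒ q = 4/9.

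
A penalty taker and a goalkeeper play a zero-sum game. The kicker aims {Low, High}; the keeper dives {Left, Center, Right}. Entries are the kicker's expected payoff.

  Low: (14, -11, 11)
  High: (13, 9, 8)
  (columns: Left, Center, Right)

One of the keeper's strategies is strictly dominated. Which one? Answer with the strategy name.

Center holds the kicker's payoff strictly below Left in every row: -11 < 14, 9 < 13.
So Left is strictly dominated for the keeper.

Left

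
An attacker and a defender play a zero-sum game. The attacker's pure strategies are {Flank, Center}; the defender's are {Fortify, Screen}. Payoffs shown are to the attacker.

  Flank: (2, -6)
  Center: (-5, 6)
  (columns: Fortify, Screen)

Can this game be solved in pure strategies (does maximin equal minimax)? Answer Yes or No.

Row minima: Flank → -6, Center → -5; maximin = -5.
Column maxima: Fortify → 2, Screen → 6; minimax = 2.
-5 ≠ 2, so no pure-strategy equilibrium exists.

No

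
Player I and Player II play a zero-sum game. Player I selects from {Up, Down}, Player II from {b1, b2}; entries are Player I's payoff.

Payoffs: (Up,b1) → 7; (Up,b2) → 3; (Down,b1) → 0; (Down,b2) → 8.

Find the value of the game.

14/3

Row minima: Up → 3, Down → 0; maximin = 3.
Column maxima: b1 → 7, b2 → 8; minimax = 7.
3 ≠ 7, so there is no saddle point; optimal play is mixed.
Let Player I play Up with probability p. Expected payoff against b1: 7p + 0(1−p) = 7p; against b2: 3p + 8(1−p) = −5p + 8.
Setting these equal: 7p = −5p + 8 ⇒ 12p = 8 ⇒ p = 2/3, and the value is (7)·(2/3) = 14/3.
For Player II: with q = P(b1), equating Up's and Down's payoffs gives 4q + 3 = −8q + 8 ⇒ q = 5/12.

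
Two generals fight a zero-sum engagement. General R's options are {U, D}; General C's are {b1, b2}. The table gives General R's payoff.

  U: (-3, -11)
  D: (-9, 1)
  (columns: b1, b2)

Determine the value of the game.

Row minima: U → -11, D → -9; maximin = -9.
Column maxima: b1 → -3, b2 → 1; minimax = -3.
-9 ≠ -3, so there is no saddle point; optimal play is mixed.
Let General R play U with probability p. Expected payoff against b1: (-3)p + (-9)(1−p) = 6p − 9; against b2: (-11)p + 1(1−p) = −12p + 1.
Setting these equal: 6p − 9 = −12p + 1 ⇒ 18p = 10 ⇒ p = 5/9, and the value is (6)·(5/9) − 9 = -17/3.
For General C: with q = P(b1), equating U's and D's payoffs gives 8q − 11 = −10q + 1 ⇒ q = 2/3.

-17/3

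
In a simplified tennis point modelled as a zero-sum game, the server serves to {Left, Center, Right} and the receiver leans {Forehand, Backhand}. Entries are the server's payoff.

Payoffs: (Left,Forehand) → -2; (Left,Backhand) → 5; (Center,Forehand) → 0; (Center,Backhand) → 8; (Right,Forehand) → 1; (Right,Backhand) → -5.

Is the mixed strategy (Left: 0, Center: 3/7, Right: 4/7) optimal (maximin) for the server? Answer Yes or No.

Yes

Against Forehand this mix gives (3/7)·0 + (4/7)·1 = 4/7.
Against Backhand this mix gives (3/7)·8 + (4/7)·(-5) = 4/7.
All of the receiver's active replies (Forehand, Backhand) yield 4/7, and no column does worse for the server. The mix makes the receiver indifferent and guarantees 4/7, so it is optimal.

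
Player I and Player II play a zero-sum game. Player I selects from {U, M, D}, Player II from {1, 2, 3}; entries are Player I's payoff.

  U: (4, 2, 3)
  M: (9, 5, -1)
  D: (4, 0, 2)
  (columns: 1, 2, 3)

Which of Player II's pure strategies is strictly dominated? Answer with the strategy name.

2 holds Player I's payoff strictly below 1 in every row: 2 < 4, 5 < 9, 0 < 4.
So 1 is strictly dominated for Player II.

1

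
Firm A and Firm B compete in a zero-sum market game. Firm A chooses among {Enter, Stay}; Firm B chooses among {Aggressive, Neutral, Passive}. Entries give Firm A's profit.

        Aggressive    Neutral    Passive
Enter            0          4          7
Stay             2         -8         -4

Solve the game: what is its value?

4/7

Row minima: Enter → 0, Stay → -8; maximin = 0.
Column maxima: Aggressive → 2, Neutral → 4, Passive → 7; minimax = 2.
0 ≠ 2, so there is no saddle point; optimal play is mixed.
Passive is strictly dominated by Neutral (it gives Firm A strictly more in every row), so Firm B never plays it.
On the remaining 2×2 (Enter, Stay vs Aggressive, Neutral):
Let Firm A play Enter with probability p. Expected payoff against Aggressive: 0p + 2(1−p) = −2p + 2; against Neutral: 4p + (-8)(1−p) = 12p − 8.
Setting these equal: −2p + 2 = 12p − 8 ⇒ −14p = -10 ⇒ p = 5/7, and the value is (-2)·(5/7) + 2 = 4/7.
For Firm B: with q = P(Aggressive), equating Enter's and Stay's payoffs gives −4q + 4 = 10q − 8 ⇒ q = 6/7.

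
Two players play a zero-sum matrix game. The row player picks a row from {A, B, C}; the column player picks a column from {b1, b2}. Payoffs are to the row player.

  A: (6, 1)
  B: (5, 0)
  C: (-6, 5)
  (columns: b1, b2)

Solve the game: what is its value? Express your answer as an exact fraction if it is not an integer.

9/4

Row minima: A → 1, B → 0, C → -6; maximin = 1.
Column maxima: b1 → 6, b2 → 5; minimax = 5.
1 ≠ 5, so there is no saddle point; optimal play is mixed.
B is strictly dominated by A, so the row player never plays it.
On the remaining 2×2 (A, C vs b1, b2):
Let the row player play A with probability p. Expected payoff against b1: 6p + (-6)(1−p) = 12p − 6; against b2: 1p + 5(1−p) = −4p + 5.
Setting these equal: 12p − 6 = −4p + 5 ⇒ 16p = 11 ⇒ p = 11/16, and the value is (12)·(11/16) − 6 = 9/4.
For the column player: with q = P(b1), equating A's and C's payoffs gives 5q + 1 = −11q + 5 ⇒ q = 1/4.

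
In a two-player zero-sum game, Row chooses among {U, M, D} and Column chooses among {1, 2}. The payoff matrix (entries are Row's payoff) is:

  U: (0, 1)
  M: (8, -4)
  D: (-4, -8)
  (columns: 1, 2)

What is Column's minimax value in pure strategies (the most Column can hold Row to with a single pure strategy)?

1

Column maxima: 1 → 8, 2 → 1.
The smallest of these is 1.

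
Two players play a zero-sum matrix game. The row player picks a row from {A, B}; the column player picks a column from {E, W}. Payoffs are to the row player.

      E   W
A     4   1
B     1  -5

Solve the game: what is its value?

Row minima: A → 1, B → -5; maximin = 1.
Column maxima: E → 4, W → 1; minimax = 1.
Since maximin = minimax = 1, there is a saddle point and the value is 1.

1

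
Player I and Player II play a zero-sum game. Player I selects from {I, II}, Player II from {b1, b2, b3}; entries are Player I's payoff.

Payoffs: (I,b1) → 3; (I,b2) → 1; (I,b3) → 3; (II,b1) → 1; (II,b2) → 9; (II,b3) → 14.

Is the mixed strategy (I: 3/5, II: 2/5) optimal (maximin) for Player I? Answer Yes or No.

No

Against b1 this mix gives (3/5)·3 + (2/5)·1 = 11/5.
Against b2 this mix gives (3/5)·1 + (2/5)·9 = 21/5.
Against b3 this mix gives (3/5)·3 + (2/5)·14 = 37/5.
Player II will play b1, holding Player I to 11/5. Shifting weight toward the row that does better against b1 would raise this floor (the equalizing mix achieves 13/5 against both b1 and b2), so the proposed strategy is not optimal.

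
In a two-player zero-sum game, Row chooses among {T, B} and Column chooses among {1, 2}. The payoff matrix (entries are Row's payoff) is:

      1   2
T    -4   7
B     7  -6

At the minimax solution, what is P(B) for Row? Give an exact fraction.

11/24

Row minima: T → -4, B → -6; maximin = -4.
Column maxima: 1 → 7, 2 → 7; minimax = 7.
-4 ≠ 7, so there is no saddle point; optimal play is mixed.
Let Row play T with probability p. Expected payoff against 1: (-4)p + 7(1−p) = −11p + 7; against 2: 7p + (-6)(1−p) = 13p − 6.
Setting these equal: −11p + 7 = 13p − 6 ⇒ −24p = -13 ⇒ p = 13/24, and the value is (-11)·(13/24) + 7 = 25/24.
For Column: with q = P(1), equating T's and B's payoffs gives −11q + 7 = 13q − 6 ⇒ q = 13/24.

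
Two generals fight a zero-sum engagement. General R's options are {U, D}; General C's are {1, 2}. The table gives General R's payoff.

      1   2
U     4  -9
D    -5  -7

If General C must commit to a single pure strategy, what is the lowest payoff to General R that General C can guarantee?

Column maxima: 1 → 4, 2 → -7.
The smallest of these is -7.

-7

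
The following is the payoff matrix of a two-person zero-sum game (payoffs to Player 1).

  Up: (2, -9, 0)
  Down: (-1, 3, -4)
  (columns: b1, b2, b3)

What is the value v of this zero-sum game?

-9/4

Row minima: Up → -9, Down → -4; maximin = -4.
Column maxima: b1 → 2, b2 → 3, b3 → 0; minimax = 0.
-4 ≠ 0, so there is no saddle point; optimal play is mixed.
b1 is strictly dominated by b3 (it gives Player 1 strictly more in every row), so Player 2 never plays it.
On the remaining 2×2 (Up, Down vs b2, b3):
Let Player 1 play Up with probability p. Expected payoff against b2: (-9)p + 3(1−p) = −12p + 3; against b3: 0p + (-4)(1−p) = 4p − 4.
Setting these equal: −12p + 3 = 4p − 4 ⇒ −16p = -7 ⇒ p = 7/16, and the value is (-12)·(7/16) + 3 = -9/4.
For Player 2: with q = P(b2), equating Up's and Down's payoffs gives −9q = 7q − 4 ⇒ q = 1/4.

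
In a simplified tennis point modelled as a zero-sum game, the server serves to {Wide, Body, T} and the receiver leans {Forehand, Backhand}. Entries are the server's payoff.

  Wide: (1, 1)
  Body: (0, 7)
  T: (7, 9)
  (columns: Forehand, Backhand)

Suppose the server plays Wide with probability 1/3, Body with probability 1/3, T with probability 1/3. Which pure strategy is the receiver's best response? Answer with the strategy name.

Forehand

If the receiver plays Forehand, the server's expected payoff is (1/3)·1 + (1/3)·0 + (1/3)·7 = 8/3.
If the receiver plays Backhand, the server's expected payoff is (1/3)·1 + (1/3)·7 + (1/3)·9 = 17/3.
The receiver minimizes the server's payoff; the smallest is 8/3, so the best response is Forehand.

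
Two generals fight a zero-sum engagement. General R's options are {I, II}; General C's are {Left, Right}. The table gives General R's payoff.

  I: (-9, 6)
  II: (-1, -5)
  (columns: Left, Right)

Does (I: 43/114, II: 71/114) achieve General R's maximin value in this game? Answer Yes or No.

No

Against Left this mix gives (43/114)·(-9) + (71/114)·(-1) = -229/57.
Against Right this mix gives (43/114)·6 + (71/114)·(-5) = -97/114.
General C will play Left, holding General R to -229/57. Shifting weight toward the row that does better against Left would raise this floor (the equalizing mix achieves -51/19 against both Left and Right), so the proposed strategy is not optimal.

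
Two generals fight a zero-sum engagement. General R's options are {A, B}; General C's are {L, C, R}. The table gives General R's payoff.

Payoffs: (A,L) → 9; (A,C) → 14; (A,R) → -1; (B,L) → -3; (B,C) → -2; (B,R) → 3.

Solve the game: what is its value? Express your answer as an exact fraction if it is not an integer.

3/2

Row minima: A → -1, B → -3; maximin = -1.
Column maxima: L → 9, C → 14, R → 3; minimax = 3.
-1 ≠ 3, so there is no saddle point; optimal play is mixed.
C is strictly dominated by L (it gives General R strictly more in every row), so General C never plays it.
On the remaining 2×2 (A, B vs L, R):
Let General R play A with probability p. Expected payoff against L: 9p + (-3)(1−p) = 12p − 3; against R: (-1)p + 3(1−p) = −4p + 3.
Setting these equal: 12p − 3 = −4p + 3 ⇒ 16p = 6 ⇒ p = 3/8, and the value is (12)·(3/8) − 3 = 3/2.
For General C: with q = P(L), equating A's and B's payoffs gives 10q − 1 = −6q + 3 ⇒ q = 1/4.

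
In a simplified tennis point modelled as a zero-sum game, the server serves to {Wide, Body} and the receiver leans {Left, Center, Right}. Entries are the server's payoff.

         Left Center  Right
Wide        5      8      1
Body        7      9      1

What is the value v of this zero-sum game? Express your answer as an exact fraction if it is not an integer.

Row minima: Wide → 1, Body → 1; maximin = 1.
Column maxima: Left → 7, Center → 9, Right → 1; minimax = 1.
Since maximin = minimax = 1, there is a saddle point and the value is 1.

1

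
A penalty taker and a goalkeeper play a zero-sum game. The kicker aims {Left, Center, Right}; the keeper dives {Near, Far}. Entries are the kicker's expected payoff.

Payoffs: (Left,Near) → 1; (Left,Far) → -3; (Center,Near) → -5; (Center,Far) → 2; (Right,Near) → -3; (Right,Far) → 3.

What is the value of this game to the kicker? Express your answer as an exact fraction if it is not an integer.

Row minima: Left → -3, Center → -5, Right → -3; maximin = -3.
Column maxima: Near → 1, Far → 3; minimax = 1.
-3 ≠ 1, so there is no saddle point; optimal play is mixed.
Center is strictly dominated by Right, so the kicker never plays it.
On the remaining 2×2 (Left, Right vs Near, Far):
Let the kicker play Left with probability p. Expected payoff against Near: 1p + (-3)(1−p) = 4p − 3; against Far: (-3)p + 3(1−p) = −6p + 3.
Setting these equal: 4p − 3 = −6p + 3 ⇒ 10p = 6 ⇒ p = 3/5, and the value is (4)·(3/5) − 3 = -3/5.
For the keeper: with q = P(Near), equating Left's and Right's payoffs gives 4q − 3 = −6q + 3 ⇒ q = 3/5.

-3/5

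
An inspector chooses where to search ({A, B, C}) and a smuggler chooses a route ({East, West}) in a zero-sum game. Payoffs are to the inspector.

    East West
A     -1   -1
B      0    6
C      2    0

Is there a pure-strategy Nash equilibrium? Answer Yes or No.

Row minima: A → -1, B → 0, C → 0; maximin = 0.
Column maxima: East → 2, West → 6; minimax = 2.
0 ≠ 2, so no pure-strategy equilibrium exists.

No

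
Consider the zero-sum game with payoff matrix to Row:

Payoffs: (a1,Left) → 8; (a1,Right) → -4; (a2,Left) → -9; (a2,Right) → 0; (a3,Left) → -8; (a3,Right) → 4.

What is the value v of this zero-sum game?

Row minima: a1 → -4, a2 → -9, a3 → -8; maximin = -4.
Column maxima: Left → 8, Right → 4; minimax = 4.
-4 ≠ 4, so there is no saddle point; optimal play is mixed.
a2 is strictly dominated by a3, so Row never plays it.
On the remaining 2×2 (a1, a3 vs Left, Right):
Let Row play a1 with probability p. Expected payoff against Left: 8p + (-8)(1−p) = 16p − 8; against Right: (-4)p + 4(1−p) = −8p + 4.
Setting these equal: 16p − 8 = −8p + 4 ⇒ 24p = 12 ⇒ p = 1/2, and the value is (16)·(1/2) − 8 = 0.
For Column: with q = P(Left), equating a1's and a3's payoffs gives 12q − 4 = −12q + 4 ⇒ q = 1/3.

0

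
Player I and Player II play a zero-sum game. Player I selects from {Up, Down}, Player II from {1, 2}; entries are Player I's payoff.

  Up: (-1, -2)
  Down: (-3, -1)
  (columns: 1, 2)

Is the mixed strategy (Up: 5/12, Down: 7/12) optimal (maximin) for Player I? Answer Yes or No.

No

Against 1 this mix gives (5/12)·(-1) + (7/12)·(-3) = -13/6.
Against 2 this mix gives (5/12)·(-2) + (7/12)·(-1) = -17/12.
Player II will play 1, holding Player I to -13/6. Shifting weight toward the row that does better against 1 would raise this floor (the equalizing mix achieves -5/3 against both 1 and 2), so the proposed strategy is not optimal.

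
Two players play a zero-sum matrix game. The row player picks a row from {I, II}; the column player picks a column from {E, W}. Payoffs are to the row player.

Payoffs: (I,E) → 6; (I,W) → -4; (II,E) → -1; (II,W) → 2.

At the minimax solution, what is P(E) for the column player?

Row minima: I → -4, II → -1; maximin = -1.
Column maxima: E → 6, W → 2; minimax = 2.
-1 ≠ 2, so there is no saddle point; optimal play is mixed.
Let the row player play I with probability p. Expected payoff against E: 6p + (-1)(1−p) = 7p − 1; against W: (-4)p + 2(1−p) = −6p + 2.
Setting these equal: 7p − 1 = −6p + 2 ⇒ 13p = 3 ⇒ p = 3/13, and the value is (7)·(3/13) − 1 = 8/13.
For the column player: with q = P(E), equating I's and II's payoffs gives 10q − 4 = −3q + 2 ⇒ q = 6/13.

6/13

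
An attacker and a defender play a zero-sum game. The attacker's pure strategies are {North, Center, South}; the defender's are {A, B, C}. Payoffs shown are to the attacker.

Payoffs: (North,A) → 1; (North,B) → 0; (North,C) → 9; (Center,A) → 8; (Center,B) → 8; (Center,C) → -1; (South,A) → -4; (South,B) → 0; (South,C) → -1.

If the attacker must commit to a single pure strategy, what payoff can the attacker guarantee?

0

Row minima: North → 0, Center → -1, South → -4.
The best of these is 0.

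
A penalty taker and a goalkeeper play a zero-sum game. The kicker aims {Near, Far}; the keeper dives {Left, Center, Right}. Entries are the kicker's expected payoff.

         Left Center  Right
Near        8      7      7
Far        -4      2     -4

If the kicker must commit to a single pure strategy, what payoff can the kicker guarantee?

Row minima: Near → 7, Far → -4.
The best of these is 7.

7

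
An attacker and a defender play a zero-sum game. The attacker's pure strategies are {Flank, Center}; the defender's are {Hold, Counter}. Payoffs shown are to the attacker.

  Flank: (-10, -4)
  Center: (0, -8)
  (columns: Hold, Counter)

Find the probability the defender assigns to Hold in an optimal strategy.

Row minima: Flank → -10, Center → -8; maximin = -8.
Column maxima: Hold → 0, Counter → -4; minimax = -4.
-8 ≠ -4, so there is no saddle point; optimal play is mixed.
Let the attacker play Flank with probability p. Expected payoff against Hold: (-10)p + 0(1−p) = −10p; against Counter: (-4)p + (-8)(1−p) = 4p − 8.
Setting these equal: −10p = 4p − 8 ⇒ −14p = -8 ⇒ p = 4/7, and the value is (-10)·(4/7) = -40/7.
For the defender: with q = P(Hold), equating Flank's and Center's payoffs gives −6q − 4 = 8q − 8 ⇒ q = 2/7.

2/7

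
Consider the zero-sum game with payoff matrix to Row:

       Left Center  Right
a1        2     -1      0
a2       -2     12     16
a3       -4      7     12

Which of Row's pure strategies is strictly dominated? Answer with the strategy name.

a3

a2 gives a strictly higher payoff than a3 against every column: -2 > -4, 12 > 7, 16 > 12.
So a3 is strictly dominated and Row never plays it.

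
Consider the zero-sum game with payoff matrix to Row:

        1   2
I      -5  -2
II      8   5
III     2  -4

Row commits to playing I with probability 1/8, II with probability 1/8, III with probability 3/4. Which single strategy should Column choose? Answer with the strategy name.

2

If Column plays 1, Row's expected payoff is (1/8)·(-5) + (1/8)·8 + (3/4)·2 = 15/8.
If Column plays 2, Row's expected payoff is (1/8)·(-2) + (1/8)·5 + (3/4)·(-4) = -21/8.
Column minimizes Row's payoff; the smallest is -21/8, so the best response is 2.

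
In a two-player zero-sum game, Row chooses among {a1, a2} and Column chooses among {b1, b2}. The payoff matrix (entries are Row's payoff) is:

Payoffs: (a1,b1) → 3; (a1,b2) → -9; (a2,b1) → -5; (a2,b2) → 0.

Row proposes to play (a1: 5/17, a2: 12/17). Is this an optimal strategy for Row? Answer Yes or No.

Against b1 this mix gives (5/17)·3 + (12/17)·(-5) = -45/17.
Against b2 this mix gives (5/17)·(-9) + (12/17)·0 = -45/17.
All of Column's active replies (b1, b2) yield -45/17, and no column does worse for Row. The mix makes Column indifferent and guarantees -45/17, so it is optimal.

Yes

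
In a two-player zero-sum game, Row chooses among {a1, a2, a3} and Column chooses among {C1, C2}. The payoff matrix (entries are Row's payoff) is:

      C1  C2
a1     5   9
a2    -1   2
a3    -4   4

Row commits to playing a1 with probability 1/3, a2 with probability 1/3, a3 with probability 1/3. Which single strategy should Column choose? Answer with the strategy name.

If Column plays C1, Row's expected payoff is (1/3)·5 + (1/3)·(-1) + (1/3)·(-4) = 0.
If Column plays C2, Row's expected payoff is (1/3)·9 + (1/3)·2 + (1/3)·4 = 5.
Column minimizes Row's payoff; the smallest is 0, so the best response is C1.

C1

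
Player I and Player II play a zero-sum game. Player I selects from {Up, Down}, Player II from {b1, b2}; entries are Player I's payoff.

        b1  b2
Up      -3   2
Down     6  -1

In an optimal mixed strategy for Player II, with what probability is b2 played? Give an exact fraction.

Row minima: Up → -3, Down → -1; maximin = -1.
Column maxima: b1 → 6, b2 → 2; minimax = 2.
-1 ≠ 2, so there is no saddle point; optimal play is mixed.
Let Player I play Up with probability p. Expected payoff against b1: (-3)p + 6(1−p) = −9p + 6; against b2: 2p + (-1)(1−p) = 3p − 1.
Setting these equal: −9p + 6 = 3p − 1 ⇒ −12p = -7 ⇒ p = 7/12, and the value is (-9)·(7/12) + 6 = 3/4.
For Player II: with q = P(b1), equating Up's and Down's payoffs gives −5q + 2 = 7q − 1 ⇒ q = 1/4.

3/4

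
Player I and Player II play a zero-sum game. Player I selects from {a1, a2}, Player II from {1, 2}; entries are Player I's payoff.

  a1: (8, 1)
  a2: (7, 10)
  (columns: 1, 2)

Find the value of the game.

Row minima: a1 → 1, a2 → 7; maximin = 7.
Column maxima: 1 → 8, 2 → 10; minimax = 8.
7 ≠ 8, so there is no saddle point; optimal play is mixed.
Let Player I play a1 with probability p. Expected payoff against 1: 8p + 7(1−p) = p + 7; against 2: 1p + 10(1−p) = −9p + 10.
Setting these equal: p + 7 = −9p + 10 ⇒ 10p = 3 ⇒ p = 3/10, and the value is (1)·(3/10) + 7 = 73/10.
For Player II: with q = P(1), equating a1's and a2's payoffs gives 7q + 1 = −3q + 10 ⇒ q = 9/10.

73/10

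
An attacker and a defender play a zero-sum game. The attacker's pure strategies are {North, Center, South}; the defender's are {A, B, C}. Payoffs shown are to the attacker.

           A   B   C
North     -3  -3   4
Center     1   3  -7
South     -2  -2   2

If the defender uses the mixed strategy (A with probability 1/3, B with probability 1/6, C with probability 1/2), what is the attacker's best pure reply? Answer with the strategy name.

Expected payoff of North: (1/3)·(-3) + (1/6)·(-3) + (1/2)·4 = 1/2.
Expected payoff of Center: (1/3)·1 + (1/6)·3 + (1/2)·(-7) = -8/3.
Expected payoff of South: (1/3)·(-2) + (1/6)·(-2) + (1/2)·2 = 0.
The largest is 1/2, so the attacker's best response is North.

North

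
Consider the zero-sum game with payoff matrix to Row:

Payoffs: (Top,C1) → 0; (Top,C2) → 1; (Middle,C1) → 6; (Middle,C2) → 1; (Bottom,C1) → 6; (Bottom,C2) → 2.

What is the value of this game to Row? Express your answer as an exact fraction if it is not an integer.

Row minima: Top → 0, Middle → 1, Bottom → 2; maximin = 2.
Column maxima: C1 → 6, C2 → 2; minimax = 2.
Since maximin = minimax = 2, there is a saddle point and the value is 2.

2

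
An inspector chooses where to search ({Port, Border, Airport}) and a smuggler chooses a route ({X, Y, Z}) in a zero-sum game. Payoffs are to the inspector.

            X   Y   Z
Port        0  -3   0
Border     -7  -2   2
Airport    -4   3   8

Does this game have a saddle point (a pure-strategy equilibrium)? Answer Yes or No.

No

Row minima: Port → -3, Border → -7, Airport → -4; maximin = -3.
Column maxima: X → 0, Y → 3, Z → 8; minimax = 0.
-3 ≠ 0, so no pure-strategy equilibrium exists.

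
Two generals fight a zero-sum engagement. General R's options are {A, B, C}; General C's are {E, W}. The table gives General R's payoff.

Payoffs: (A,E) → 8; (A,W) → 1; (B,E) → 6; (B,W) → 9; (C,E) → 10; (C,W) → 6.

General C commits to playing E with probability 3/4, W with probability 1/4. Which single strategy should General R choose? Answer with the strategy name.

Expected payoff of A: (3/4)·8 + (1/4)·1 = 25/4.
Expected payoff of B: (3/4)·6 + (1/4)·9 = 27/4.
Expected payoff of C: (3/4)·10 + (1/4)·6 = 9.
The largest is 9, so General R's best response is C.

C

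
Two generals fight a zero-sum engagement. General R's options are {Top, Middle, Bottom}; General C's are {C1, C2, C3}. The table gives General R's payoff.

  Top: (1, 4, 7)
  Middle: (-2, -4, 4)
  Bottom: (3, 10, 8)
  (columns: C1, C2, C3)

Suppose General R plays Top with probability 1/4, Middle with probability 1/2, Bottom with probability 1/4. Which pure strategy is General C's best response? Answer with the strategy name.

C1

If General C plays C1, General R's expected payoff is (1/4)·1 + (1/2)·(-2) + (1/4)·3 = 0.
If General C plays C2, General R's expected payoff is (1/4)·4 + (1/2)·(-4) + (1/4)·10 = 3/2.
If General C plays C3, General R's expected payoff is (1/4)·7 + (1/2)·4 + (1/4)·8 = 23/4.
General C minimizes General R's payoff; the smallest is 0, so the best response is C1.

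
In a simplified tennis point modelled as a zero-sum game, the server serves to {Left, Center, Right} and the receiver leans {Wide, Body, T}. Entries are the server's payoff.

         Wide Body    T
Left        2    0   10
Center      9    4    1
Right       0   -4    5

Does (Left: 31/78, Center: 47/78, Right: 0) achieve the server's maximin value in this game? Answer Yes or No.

No

Against Wide this mix gives (31/78)·2 + (47/78)·9 = 485/78.
Against Body this mix gives (31/78)·0 + (47/78)·4 = 94/39.
Against T this mix gives (31/78)·10 + (47/78)·1 = 119/26.
The receiver will play Body, holding the server to 94/39. Shifting weight toward the row that does better against Body would raise this floor (the equalizing mix achieves 40/13 against both Body and T), so the proposed strategy is not optimal.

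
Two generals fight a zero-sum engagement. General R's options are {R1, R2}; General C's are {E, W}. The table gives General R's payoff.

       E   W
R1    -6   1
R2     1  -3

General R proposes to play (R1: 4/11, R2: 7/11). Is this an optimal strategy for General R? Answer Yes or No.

Yes

Against E this mix gives (4/11)·(-6) + (7/11)·1 = -17/11.
Against W this mix gives (4/11)·1 + (7/11)·(-3) = -17/11.
All of General C's active replies (E, W) yield -17/11, and no column does worse for General R. The mix makes General C indifferent and guarantees -17/11, so it is optimal.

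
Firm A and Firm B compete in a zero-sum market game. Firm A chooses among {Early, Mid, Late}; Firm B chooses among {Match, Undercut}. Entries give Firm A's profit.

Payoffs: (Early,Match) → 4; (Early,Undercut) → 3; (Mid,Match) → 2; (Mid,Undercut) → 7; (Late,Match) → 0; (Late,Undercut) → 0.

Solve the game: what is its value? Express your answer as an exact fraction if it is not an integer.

Row minima: Early → 3, Mid → 2, Late → 0; maximin = 3.
Column maxima: Match → 4, Undercut → 7; minimax = 4.
3 ≠ 4, so there is no saddle point; optimal play is mixed.
Late is strictly dominated by Early, so Firm A never plays it.
On the remaining 2×2 (Early, Mid vs Match, Undercut):
Let Firm A play Early with probability p. Expected payoff against Match: 4p + 2(1−p) = 2p + 2; against Undercut: 3p + 7(1−p) = −4p + 7.
Setting these equal: 2p + 2 = −4p + 7 ⇒ 6p = 5 ⇒ p = 5/6, and the value is (2)·(5/6) + 2 = 11/3.
For Firm B: with q = P(Match), equating Early's and Mid's payoffs gives q + 3 = −5q + 7 ⇒ q = 2/3.

11/3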